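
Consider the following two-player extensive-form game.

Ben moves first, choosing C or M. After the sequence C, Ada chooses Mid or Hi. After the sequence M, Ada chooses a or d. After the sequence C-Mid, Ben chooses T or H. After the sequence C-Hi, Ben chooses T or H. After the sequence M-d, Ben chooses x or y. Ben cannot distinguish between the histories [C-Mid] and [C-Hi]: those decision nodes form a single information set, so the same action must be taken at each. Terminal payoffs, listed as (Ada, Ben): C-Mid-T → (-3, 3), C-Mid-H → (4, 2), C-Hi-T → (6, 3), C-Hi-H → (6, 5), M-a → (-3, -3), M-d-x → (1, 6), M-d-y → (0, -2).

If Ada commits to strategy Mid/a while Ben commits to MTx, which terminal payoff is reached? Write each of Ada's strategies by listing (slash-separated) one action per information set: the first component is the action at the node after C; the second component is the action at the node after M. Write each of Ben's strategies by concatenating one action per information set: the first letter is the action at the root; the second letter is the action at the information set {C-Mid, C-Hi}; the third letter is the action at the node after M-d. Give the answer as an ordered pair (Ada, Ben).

Trace the play path from the root:
  Ben plays M
  Ada plays a at [M]
→ terminal payoff (-3, -3).
(Ada's choice at the node after C is never reached on this path, so it doesn't affect the outcome.)

(-3, -3)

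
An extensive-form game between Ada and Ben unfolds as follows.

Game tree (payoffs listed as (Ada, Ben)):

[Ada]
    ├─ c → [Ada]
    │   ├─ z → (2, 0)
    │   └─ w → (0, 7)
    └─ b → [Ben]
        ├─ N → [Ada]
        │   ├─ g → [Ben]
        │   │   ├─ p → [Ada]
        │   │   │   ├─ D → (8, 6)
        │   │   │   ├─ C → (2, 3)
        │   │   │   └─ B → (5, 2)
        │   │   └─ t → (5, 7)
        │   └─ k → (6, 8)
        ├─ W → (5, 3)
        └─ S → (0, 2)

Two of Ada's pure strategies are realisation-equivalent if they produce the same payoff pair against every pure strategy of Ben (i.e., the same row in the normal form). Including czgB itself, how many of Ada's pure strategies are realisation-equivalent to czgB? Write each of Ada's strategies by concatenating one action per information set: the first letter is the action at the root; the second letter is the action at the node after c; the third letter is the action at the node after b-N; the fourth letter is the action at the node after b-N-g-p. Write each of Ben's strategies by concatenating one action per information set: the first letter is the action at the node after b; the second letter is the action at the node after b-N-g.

6

Row for czgB (columns Np, Nt, Wp, Wt, Sp, St): (2,0) (2,0) (2,0) (2,0) (2,0) (2,0).
Under czgB, Ada's choice at the node after b-N and at the node after b-N-g-p can never be reached regardless of what Ben does, so varying those choices leaves every outcome unchanged.
Holding the reachable choices fixed and varying the unreachable ones freely already gives 2 × 3 = 6 equivalent strategies.
No other strategy reproduces this row, so those 6 are the full class: czgD, czgC, czgB, czkD, czkC, czkB.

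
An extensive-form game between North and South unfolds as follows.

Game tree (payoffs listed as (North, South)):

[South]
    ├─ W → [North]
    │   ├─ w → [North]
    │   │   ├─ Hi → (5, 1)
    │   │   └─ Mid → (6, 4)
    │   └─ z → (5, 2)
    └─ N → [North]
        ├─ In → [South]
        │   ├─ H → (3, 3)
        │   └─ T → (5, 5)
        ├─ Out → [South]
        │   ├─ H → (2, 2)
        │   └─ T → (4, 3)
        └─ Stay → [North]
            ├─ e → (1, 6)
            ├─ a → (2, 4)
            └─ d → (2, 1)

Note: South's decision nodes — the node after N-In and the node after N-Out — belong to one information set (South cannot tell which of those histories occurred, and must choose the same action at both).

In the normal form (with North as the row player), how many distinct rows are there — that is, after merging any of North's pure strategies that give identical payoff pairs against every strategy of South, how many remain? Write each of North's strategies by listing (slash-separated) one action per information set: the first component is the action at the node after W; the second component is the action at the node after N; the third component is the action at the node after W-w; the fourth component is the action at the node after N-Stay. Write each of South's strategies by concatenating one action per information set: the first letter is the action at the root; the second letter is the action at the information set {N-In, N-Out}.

15

North has 36 pure strategies: w/In/Hi/e, w/In/Hi/a, w/In/Hi/d, w/In/Mid/e, w/In/Mid/a, w/In/Mid/d, w/Out/Hi/e, w/Out/Hi/a, w/Out/Hi/d, w/Out/Mid/e, w/Out/Mid/a, w/Out/Mid/d, w/Stay/Hi/e, w/Stay/Hi/a, w/Stay/Hi/d, w/Stay/Mid/e, w/Stay/Mid/a, w/Stay/Mid/d, z/In/Hi/e, z/In/Hi/a, z/In/Hi/d, z/In/Mid/e, z/In/Mid/a, z/In/Mid/d, z/Out/Hi/e, z/Out/Hi/a, z/Out/Hi/d, z/Out/Mid/e, z/Out/Mid/a, z/Out/Mid/d, z/Stay/Hi/e, z/Stay/Hi/a, z/Stay/Hi/d, z/Stay/Mid/e, z/Stay/Mid/a, z/Stay/Mid/d. Columns: WH, WT, NH, NT.
{w/In/Hi/e, w/In/Hi/a, w/In/Hi/d} → row (5,1) (5,1) (3,3) (5,5)
{w/In/Mid/e, w/In/Mid/a, w/In/Mid/d} → row (6,4) (6,4) (3,3) (5,5)
{w/Out/Hi/e, w/Out/Hi/a, w/Out/Hi/d} → row (5,1) (5,1) (2,2) (4,3)
{w/Out/Mid/e, w/Out/Mid/a, w/Out/Mid/d} → row (6,4) (6,4) (2,2) (4,3)
{w/Stay/Hi/e} → row (5,1) (5,1) (1,6) (1,6)
{w/Stay/Hi/a} → row (5,1) (5,1) (2,4) (2,4)
{w/Stay/Hi/d} → row (5,1) (5,1) (2,1) (2,1)
{w/Stay/Mid/e} → row (6,4) (6,4) (1,6) (1,6)
{w/Stay/Mid/a} → row (6,4) (6,4) (2,4) (2,4)
{w/Stay/Mid/d} → row (6,4) (6,4) (2,1) (2,1)
{z/In/Hi/e, z/In/Hi/a, z/In/Hi/d, z/In/Mid/e, z/In/Mid/a, z/In/Mid/d} → row (5,2) (5,2) (3,3) (5,5)
{z/Out/Hi/e, z/Out/Hi/a, z/Out/Hi/d, z/Out/Mid/e, z/Out/Mid/a, z/Out/Mid/d} → row (5,2) (5,2) (2,2) (4,3)
{z/Stay/Hi/e, z/Stay/Mid/e} → row (5,2) (5,2) (1,6) (1,6)
{z/Stay/Hi/a, z/Stay/Mid/a} → row (5,2) (5,2) (2,4) (2,4)
{z/Stay/Hi/d, z/Stay/Mid/d} → row (5,2) (5,2) (2,1) (2,1)
That's 15 distinct rows out of 36 strategies.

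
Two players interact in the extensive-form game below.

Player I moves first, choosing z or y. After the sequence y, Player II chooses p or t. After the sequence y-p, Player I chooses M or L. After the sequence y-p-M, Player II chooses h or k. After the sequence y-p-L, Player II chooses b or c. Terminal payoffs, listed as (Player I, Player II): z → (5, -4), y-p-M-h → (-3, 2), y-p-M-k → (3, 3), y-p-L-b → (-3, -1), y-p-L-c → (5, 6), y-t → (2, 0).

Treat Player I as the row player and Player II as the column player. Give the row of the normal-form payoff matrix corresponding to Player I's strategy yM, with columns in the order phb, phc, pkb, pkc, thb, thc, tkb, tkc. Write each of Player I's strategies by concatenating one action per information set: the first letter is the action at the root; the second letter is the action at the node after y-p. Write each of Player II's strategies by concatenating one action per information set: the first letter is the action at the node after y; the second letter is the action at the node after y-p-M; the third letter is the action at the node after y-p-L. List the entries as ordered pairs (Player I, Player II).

vs phb: Player I plays y → Player II plays p at [y] → Player I plays M at [y-p] → Player II plays h at [y-p-M] → (-3, 2)
vs phc: Player I plays y → Player II plays p at [y] → Player I plays M at [y-p] → Player II plays h at [y-p-M] → (-3, 2)
vs pkb: Player I plays y → Player II plays p at [y] → Player I plays M at [y-p] → Player II plays k at [y-p-M] → (3, 3)
vs pkc: Player I plays y → Player II plays p at [y] → Player I plays M at [y-p] → Player II plays k at [y-p-M] → (3, 3)
vs thb: Player I plays y → Player II plays t at [y] → (2, 0)
vs thc: Player I plays y → Player II plays t at [y] → (2, 0)
vs tkb: Player I plays y → Player II plays t at [y] → (2, 0)
vs tkc: Player I plays y → Player II plays t at [y] → (2, 0)

(-3,2) (-3,2) (3,3) (3,3) (2,0) (2,0) (2,0) (2,0)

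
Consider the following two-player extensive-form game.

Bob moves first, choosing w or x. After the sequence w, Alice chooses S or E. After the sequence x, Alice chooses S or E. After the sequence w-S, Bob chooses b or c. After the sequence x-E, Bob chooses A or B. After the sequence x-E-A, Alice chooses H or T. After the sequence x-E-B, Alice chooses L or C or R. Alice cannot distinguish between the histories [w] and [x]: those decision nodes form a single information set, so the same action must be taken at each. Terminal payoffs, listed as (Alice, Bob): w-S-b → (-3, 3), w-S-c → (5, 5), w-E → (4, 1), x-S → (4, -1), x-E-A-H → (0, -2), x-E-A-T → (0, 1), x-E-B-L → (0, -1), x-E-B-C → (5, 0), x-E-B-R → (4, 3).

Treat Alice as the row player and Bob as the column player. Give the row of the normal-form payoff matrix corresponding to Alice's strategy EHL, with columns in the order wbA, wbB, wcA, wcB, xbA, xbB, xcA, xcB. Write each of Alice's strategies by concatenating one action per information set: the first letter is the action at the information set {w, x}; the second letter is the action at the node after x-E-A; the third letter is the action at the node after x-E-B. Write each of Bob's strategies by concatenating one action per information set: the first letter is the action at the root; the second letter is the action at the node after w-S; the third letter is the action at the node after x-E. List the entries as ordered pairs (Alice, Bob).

(4,1) (4,1) (4,1) (4,1) (0,-2) (0,-1) (0,-2) (0,-1)

vs wbA: Bob plays w → Alice plays E at [w] → (4, 1)
vs wbB: Bob plays w → Alice plays E at [w] → (4, 1)
vs wcA: Bob plays w → Alice plays E at [w] → (4, 1)
vs wcB: Bob plays w → Alice plays E at [w] → (4, 1)
vs xbA: Bob plays x → Alice plays E at [x] → Bob plays A at [x-E] → Alice plays H at [x-E-A] → (0, -2)
vs xbB: Bob plays x → Alice plays E at [x] → Bob plays B at [x-E] → Alice plays L at [x-E-B] → (0, -1)
vs xcA: Bob plays x → Alice plays E at [x] → Bob plays A at [x-E] → Alice plays H at [x-E-A] → (0, -2)
vs xcB: Bob plays x → Alice plays E at [x] → Bob plays B at [x-E] → Alice plays L at [x-E-B] → (0, -1)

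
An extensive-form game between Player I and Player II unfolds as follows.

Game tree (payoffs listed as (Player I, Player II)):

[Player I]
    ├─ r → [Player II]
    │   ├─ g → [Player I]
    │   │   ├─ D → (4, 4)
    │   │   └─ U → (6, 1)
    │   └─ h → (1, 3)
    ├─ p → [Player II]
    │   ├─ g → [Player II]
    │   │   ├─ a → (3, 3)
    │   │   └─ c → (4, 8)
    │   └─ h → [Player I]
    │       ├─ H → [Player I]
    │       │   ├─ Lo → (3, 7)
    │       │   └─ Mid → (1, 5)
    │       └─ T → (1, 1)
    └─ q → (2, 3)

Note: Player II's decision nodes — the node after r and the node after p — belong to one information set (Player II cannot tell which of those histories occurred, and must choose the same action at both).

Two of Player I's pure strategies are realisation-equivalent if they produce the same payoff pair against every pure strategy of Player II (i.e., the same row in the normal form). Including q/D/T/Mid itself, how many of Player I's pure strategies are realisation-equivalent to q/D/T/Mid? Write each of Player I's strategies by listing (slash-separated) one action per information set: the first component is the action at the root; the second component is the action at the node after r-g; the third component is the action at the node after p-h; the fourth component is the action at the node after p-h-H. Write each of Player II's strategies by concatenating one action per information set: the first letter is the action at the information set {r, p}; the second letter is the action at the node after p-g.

Row for q/D/T/Mid (columns ga, gc, ha, hc): (2,3) (2,3) (2,3) (2,3).
Under q/D/T/Mid, Player I's choice at the node after r-g and at the node after p-h and at the node after p-h-H can never be reached regardless of what Player II does, so varying those choices leaves every outcome unchanged.
Holding the reachable choices fixed and varying the unreachable ones freely already gives 2 × 2 × 2 = 8 equivalent strategies.
No other strategy reproduces this row, so those 8 are the full class: q/D/H/Lo, q/D/H/Mid, q/D/T/Lo, q/D/T/Mid, q/U/H/Lo, q/U/H/Mid, q/U/T/Lo, q/U/T/Mid.

8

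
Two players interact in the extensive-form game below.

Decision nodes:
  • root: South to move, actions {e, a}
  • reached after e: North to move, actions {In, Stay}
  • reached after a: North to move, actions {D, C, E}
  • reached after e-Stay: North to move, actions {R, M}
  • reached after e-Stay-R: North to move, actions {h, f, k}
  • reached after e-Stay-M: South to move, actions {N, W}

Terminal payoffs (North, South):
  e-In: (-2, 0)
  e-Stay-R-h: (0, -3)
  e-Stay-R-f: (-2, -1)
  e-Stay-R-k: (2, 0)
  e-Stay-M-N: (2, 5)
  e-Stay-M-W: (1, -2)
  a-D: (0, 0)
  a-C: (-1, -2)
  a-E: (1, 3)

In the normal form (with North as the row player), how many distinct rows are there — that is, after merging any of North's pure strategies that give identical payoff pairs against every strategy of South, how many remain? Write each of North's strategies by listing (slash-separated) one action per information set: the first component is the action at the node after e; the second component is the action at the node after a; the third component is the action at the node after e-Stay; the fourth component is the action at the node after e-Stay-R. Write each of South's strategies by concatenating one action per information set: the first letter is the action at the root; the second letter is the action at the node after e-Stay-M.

15

North has 36 pure strategies: In/D/R/h, In/D/R/f, In/D/R/k, In/D/M/h, In/D/M/f, In/D/M/k, In/C/R/h, In/C/R/f, In/C/R/k, In/C/M/h, In/C/M/f, In/C/M/k, In/E/R/h, In/E/R/f, In/E/R/k, In/E/M/h, In/E/M/f, In/E/M/k, Stay/D/R/h, Stay/D/R/f, Stay/D/R/k, Stay/D/M/h, Stay/D/M/f, Stay/D/M/k, Stay/C/R/h, Stay/C/R/f, Stay/C/R/k, Stay/C/M/h, Stay/C/M/f, Stay/C/M/k, Stay/E/R/h, Stay/E/R/f, Stay/E/R/k, Stay/E/M/h, Stay/E/M/f, Stay/E/M/k. Columns: eN, eW, aN, aW.
{In/D/R/h, In/D/R/f, In/D/R/k, In/D/M/h, In/D/M/f, In/D/M/k} → row (-2,0) (-2,0) (0,0) (0,0)
{In/C/R/h, In/C/R/f, In/C/R/k, In/C/M/h, In/C/M/f, In/C/M/k} → row (-2,0) (-2,0) (-1,-2) (-1,-2)
{In/E/R/h, In/E/R/f, In/E/R/k, In/E/M/h, In/E/M/f, In/E/M/k} → row (-2,0) (-2,0) (1,3) (1,3)
{Stay/D/R/h} → row (0,-3) (0,-3) (0,0) (0,0)
{Stay/D/R/f} → row (-2,-1) (-2,-1) (0,0) (0,0)
{Stay/D/R/k} → row (2,0) (2,0) (0,0) (0,0)
{Stay/D/M/h, Stay/D/M/f, Stay/D/M/k} → row (2,5) (1,-2) (0,0) (0,0)
{Stay/C/R/h} → row (0,-3) (0,-3) (-1,-2) (-1,-2)
{Stay/C/R/f} → row (-2,-1) (-2,-1) (-1,-2) (-1,-2)
{Stay/C/R/k} → row (2,0) (2,0) (-1,-2) (-1,-2)
{Stay/C/M/h, Stay/C/M/f, Stay/C/M/k} → row (2,5) (1,-2) (-1,-2) (-1,-2)
{Stay/E/R/h} → row (0,-3) (0,-3) (1,3) (1,3)
{Stay/E/R/f} → row (-2,-1) (-2,-1) (1,3) (1,3)
{Stay/E/R/k} → row (2,0) (2,0) (1,3) (1,3)
{Stay/E/M/h, Stay/E/M/f, Stay/E/M/k} → row (2,5) (1,-2) (1,3) (1,3)
That's 15 distinct rows out of 36 strategies.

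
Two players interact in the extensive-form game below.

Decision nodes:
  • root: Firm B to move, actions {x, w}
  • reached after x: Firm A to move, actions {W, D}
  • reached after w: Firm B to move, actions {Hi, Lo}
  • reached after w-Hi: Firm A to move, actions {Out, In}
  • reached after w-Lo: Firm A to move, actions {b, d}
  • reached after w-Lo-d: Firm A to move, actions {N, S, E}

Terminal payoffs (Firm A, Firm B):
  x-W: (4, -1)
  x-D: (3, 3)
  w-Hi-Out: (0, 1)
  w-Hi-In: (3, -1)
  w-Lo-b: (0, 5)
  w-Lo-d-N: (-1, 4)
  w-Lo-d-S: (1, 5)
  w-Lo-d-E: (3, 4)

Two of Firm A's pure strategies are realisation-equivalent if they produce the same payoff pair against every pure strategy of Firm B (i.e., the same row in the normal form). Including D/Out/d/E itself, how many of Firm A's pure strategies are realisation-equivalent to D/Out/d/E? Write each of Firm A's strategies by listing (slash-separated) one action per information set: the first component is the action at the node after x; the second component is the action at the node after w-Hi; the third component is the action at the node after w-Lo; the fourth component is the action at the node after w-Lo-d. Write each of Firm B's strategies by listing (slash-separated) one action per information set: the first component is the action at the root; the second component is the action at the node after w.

1

Row for D/Out/d/E (columns x/Hi, x/Lo, w/Hi, w/Lo): (3,3) (3,3) (0,1) (3,4).
Every one of Firm A's information sets is on the play path for some reply by Firm B when Firm A follows D/Out/d/E.
Changing the action at any of them therefore changes at least one column, so only D/Out/d/E itself gives this row.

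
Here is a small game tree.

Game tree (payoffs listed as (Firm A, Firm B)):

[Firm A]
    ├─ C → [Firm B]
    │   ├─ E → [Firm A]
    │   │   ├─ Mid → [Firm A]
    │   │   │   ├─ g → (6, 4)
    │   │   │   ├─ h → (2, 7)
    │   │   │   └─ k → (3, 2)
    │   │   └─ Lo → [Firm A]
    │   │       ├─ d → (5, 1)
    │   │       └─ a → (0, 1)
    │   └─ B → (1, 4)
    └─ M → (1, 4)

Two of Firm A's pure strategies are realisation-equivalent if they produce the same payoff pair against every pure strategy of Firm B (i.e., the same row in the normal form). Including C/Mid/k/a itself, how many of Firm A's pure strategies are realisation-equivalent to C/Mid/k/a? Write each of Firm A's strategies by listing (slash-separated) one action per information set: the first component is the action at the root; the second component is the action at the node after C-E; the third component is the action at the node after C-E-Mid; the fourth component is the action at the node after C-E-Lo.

Row for C/Mid/k/a (columns E, B): (3,2) (1,4).
Under C/Mid/k/a, Firm A's choice at the node after C-E-Lo can never be reached regardless of what Firm B does, so varying those choices leaves every outcome unchanged.
Holding the reachable choices fixed and varying the unreachable one freely already gives 2 equivalent strategies.
No other strategy reproduces this row, so those 2 are the full class: C/Mid/k/d, C/Mid/k/a.

2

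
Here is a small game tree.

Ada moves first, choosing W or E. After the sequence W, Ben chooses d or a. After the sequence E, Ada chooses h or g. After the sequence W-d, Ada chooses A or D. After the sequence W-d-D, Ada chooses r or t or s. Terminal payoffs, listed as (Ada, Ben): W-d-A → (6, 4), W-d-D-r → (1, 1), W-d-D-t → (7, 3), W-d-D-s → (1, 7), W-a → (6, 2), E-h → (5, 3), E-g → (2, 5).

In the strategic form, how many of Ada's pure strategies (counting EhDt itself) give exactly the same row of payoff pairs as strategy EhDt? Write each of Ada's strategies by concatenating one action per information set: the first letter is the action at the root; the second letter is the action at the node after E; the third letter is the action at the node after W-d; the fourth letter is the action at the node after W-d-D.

Row for EhDt (columns d, a): (5,3) (5,3).
Under EhDt, Ada's choice at the node after W-d and at the node after W-d-D can never be reached regardless of what Ben does, so varying those choices leaves every outcome unchanged.
Holding the reachable choices fixed and varying the unreachable ones freely already gives 2 × 3 = 6 equivalent strategies.
No other strategy reproduces this row, so those 6 are the full class: EhAr, EhAt, EhAs, EhDr, EhDt, EhDs.

6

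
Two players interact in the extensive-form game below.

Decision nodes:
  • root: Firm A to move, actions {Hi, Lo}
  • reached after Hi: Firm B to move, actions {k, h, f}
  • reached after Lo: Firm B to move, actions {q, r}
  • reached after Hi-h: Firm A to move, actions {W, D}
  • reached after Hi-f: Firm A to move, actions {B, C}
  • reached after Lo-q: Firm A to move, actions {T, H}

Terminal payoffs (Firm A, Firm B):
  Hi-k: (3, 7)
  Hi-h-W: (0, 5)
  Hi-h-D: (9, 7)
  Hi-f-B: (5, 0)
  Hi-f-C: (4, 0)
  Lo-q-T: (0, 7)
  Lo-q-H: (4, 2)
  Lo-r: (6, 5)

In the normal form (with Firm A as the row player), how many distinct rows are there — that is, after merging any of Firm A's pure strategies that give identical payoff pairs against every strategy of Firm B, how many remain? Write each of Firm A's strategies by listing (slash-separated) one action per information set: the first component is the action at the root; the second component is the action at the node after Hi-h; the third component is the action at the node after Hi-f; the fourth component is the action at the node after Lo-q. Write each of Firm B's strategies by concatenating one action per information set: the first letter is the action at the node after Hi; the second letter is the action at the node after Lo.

Firm A has 16 pure strategies: Hi/W/B/T, Hi/W/B/H, Hi/W/C/T, Hi/W/C/H, Hi/D/B/T, Hi/D/B/H, Hi/D/C/T, Hi/D/C/H, Lo/W/B/T, Lo/W/B/H, Lo/W/C/T, Lo/W/C/H, Lo/D/B/T, Lo/D/B/H, Lo/D/C/T, Lo/D/C/H. Columns: kq, kr, hq, hr, fq, fr.
{Hi/W/B/T, Hi/W/B/H} → row (3,7) (3,7) (0,5) (0,5) (5,0) (5,0)
{Hi/W/C/T, Hi/W/C/H} → row (3,7) (3,7) (0,5) (0,5) (4,0) (4,0)
{Hi/D/B/T, Hi/D/B/H} → row (3,7) (3,7) (9,7) (9,7) (5,0) (5,0)
{Hi/D/C/T, Hi/D/C/H} → row (3,7) (3,7) (9,7) (9,7) (4,0) (4,0)
{Lo/W/B/T, Lo/W/C/T, Lo/D/B/T, Lo/D/C/T} → row (0,7) (6,5) (0,7) (6,5) (0,7) (6,5)
{Lo/W/B/H, Lo/W/C/H, Lo/D/B/H, Lo/D/C/H} → row (4,2) (6,5) (4,2) (6,5) (4,2) (6,5)
That's 6 distinct rows out of 16 strategies.

6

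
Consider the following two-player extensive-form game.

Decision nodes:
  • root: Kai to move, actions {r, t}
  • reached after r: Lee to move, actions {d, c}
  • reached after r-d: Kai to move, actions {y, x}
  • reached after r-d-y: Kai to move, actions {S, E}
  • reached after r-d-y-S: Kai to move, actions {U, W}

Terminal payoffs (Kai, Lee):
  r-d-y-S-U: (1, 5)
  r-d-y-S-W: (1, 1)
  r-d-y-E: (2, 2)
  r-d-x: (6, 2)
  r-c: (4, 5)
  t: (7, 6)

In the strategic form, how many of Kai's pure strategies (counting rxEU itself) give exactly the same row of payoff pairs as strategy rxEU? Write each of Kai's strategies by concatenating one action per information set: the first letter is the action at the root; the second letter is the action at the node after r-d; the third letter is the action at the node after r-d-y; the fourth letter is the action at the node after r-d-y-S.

4

Row for rxEU (columns d, c): (6,2) (4,5).
Under rxEU, Kai's choice at the node after r-d-y and at the node after r-d-y-S can never be reached regardless of what Lee does, so varying those choices leaves every outcome unchanged.
Holding the reachable choices fixed and varying the unreachable ones freely already gives 2 × 2 = 4 equivalent strategies.
No other strategy reproduces this row, so those 4 are the full class: rxSU, rxSW, rxEU, rxEW.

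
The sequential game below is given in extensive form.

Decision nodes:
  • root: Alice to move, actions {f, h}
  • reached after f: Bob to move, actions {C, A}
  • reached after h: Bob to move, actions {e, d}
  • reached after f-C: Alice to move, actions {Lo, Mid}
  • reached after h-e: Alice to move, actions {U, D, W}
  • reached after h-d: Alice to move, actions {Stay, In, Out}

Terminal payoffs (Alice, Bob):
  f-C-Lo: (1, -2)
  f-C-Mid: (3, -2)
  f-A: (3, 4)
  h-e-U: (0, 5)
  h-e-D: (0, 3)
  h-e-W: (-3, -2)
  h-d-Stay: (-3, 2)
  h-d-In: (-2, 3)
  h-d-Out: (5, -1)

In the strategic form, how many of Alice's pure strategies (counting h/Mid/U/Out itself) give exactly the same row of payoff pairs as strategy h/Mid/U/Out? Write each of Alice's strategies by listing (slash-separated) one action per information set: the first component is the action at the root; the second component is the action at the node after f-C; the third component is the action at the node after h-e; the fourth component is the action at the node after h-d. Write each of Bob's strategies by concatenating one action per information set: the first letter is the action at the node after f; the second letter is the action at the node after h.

2

Row for h/Mid/U/Out (columns Ce, Cd, Ae, Ad): (0,5) (5,-1) (0,5) (5,-1).
Under h/Mid/U/Out, Alice's choice at the node after f-C can never be reached regardless of what Bob does, so varying those choices leaves every outcome unchanged.
Holding the reachable choices fixed and varying the unreachable one freely already gives 2 equivalent strategies.
No other strategy reproduces this row, so those 2 are the full class: h/Lo/U/Out, h/Mid/U/Out.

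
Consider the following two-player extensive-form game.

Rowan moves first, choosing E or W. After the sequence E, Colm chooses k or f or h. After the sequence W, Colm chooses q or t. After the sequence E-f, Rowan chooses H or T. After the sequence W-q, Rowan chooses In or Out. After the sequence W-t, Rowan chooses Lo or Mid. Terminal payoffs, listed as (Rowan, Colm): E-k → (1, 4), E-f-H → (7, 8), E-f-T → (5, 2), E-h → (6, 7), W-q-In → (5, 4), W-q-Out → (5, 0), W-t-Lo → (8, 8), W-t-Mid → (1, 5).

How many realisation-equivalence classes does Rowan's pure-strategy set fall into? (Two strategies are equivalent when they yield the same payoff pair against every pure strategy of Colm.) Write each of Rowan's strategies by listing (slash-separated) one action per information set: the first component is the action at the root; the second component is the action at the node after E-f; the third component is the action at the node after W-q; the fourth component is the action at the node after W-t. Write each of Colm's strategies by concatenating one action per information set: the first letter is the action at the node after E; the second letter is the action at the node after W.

6

Rowan has 16 pure strategies: E/H/In/Lo, E/H/In/Mid, E/H/Out/Lo, E/H/Out/Mid, E/T/In/Lo, E/T/In/Mid, E/T/Out/Lo, E/T/Out/Mid, W/H/In/Lo, W/H/In/Mid, W/H/Out/Lo, W/H/Out/Mid, W/T/In/Lo, W/T/In/Mid, W/T/Out/Lo, W/T/Out/Mid. Columns: kq, kt, fq, ft, hq, ht.
{E/H/In/Lo, E/H/In/Mid, E/H/Out/Lo, E/H/Out/Mid} → row (1,4) (1,4) (7,8) (7,8) (6,7) (6,7)
{E/T/In/Lo, E/T/In/Mid, E/T/Out/Lo, E/T/Out/Mid} → row (1,4) (1,4) (5,2) (5,2) (6,7) (6,7)
{W/H/In/Lo, W/T/In/Lo} → row (5,4) (8,8) (5,4) (8,8) (5,4) (8,8)
{W/H/In/Mid, W/T/In/Mid} → row (5,4) (1,5) (5,4) (1,5) (5,4) (1,5)
{W/H/Out/Lo, W/T/Out/Lo} → row (5,0) (8,8) (5,0) (8,8) (5,0) (8,8)
{W/H/Out/Mid, W/T/Out/Mid} → row (5,0) (1,5) (5,0) (1,5) (5,0) (1,5)
That's 6 distinct rows out of 16 strategies.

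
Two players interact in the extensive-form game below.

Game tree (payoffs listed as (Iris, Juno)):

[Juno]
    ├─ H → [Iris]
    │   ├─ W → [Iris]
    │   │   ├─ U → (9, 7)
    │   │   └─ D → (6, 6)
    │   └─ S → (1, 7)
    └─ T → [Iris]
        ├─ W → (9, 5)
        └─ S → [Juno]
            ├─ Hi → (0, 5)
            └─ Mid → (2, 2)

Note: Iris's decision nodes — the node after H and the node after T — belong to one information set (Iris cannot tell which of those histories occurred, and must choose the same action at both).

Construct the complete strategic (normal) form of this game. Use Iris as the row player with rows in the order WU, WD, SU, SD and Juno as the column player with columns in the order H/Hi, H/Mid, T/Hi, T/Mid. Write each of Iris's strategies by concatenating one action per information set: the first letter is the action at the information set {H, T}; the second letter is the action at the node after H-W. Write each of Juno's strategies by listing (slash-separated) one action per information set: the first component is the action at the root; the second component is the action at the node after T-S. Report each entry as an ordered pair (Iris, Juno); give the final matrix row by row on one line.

         H/Hi    H/Mid     T/Hi    T/Mid
  WU    (9,7)    (9,7)    (9,5)    (9,5)
  WD    (6,6)    (6,6)    (9,5)    (9,5)
  SU    (1,7)    (1,7)    (0,5)    (2,2)
  SD    (1,7)    (1,7)    (0,5)    (2,2)

WU: (9,7) (9,7) (9,5) (9,5) | WD: (6,6) (6,6) (9,5) (9,5) | SU: (1,7) (1,7) (0,5) (2,2) | SD: (1,7) (1,7) (0,5) (2,2)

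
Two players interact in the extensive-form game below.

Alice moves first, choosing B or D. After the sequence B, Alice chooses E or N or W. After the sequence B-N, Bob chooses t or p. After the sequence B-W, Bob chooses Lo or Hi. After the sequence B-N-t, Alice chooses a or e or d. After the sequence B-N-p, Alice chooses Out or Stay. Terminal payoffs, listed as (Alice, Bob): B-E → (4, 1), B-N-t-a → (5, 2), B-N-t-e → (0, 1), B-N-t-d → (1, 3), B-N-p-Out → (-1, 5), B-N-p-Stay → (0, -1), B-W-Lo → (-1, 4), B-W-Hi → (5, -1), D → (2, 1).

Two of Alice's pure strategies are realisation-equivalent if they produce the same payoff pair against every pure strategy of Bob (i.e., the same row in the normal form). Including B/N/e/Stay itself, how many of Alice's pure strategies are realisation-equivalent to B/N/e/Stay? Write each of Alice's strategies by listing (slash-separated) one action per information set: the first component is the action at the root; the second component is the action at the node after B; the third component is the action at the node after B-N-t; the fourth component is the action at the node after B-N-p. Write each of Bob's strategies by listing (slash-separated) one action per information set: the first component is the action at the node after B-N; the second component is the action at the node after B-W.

1

Row for B/N/e/Stay (columns t/Lo, t/Hi, p/Lo, p/Hi): (0,1) (0,1) (0,-1) (0,-1).
Every one of Alice's information sets is on the play path for some reply by Bob when Alice follows B/N/e/Stay.
Changing the action at any of them therefore changes at least one column, so only B/N/e/Stay itself gives this row.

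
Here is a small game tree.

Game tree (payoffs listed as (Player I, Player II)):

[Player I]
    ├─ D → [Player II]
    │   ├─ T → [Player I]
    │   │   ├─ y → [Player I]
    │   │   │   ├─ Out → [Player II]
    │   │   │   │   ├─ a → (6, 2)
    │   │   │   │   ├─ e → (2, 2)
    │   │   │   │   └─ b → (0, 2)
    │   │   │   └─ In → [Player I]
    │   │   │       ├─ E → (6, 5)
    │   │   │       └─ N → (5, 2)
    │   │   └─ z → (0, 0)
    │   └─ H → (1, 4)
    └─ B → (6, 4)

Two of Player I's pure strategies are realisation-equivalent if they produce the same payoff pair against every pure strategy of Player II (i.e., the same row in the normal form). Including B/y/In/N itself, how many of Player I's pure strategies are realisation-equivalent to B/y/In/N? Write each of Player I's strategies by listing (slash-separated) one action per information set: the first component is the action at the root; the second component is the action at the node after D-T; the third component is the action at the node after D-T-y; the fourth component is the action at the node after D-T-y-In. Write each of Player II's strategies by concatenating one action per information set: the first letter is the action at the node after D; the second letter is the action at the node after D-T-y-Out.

8

Row for B/y/In/N (columns Ta, Te, Tb, Ha, He, Hb): (6,4) (6,4) (6,4) (6,4) (6,4) (6,4).
Under B/y/In/N, Player I's choice at the node after D-T and at the node after D-T-y and at the node after D-T-y-In can never be reached regardless of what Player II does, so varying those choices leaves every outcome unchanged.
Holding the reachable choices fixed and varying the unreachable ones freely already gives 2 × 2 × 2 = 8 equivalent strategies.
No other strategy reproduces this row, so those 8 are the full class: B/y/Out/E, B/y/Out/N, B/y/In/E, B/y/In/N, B/z/Out/E, B/z/Out/N, B/z/In/E, B/z/In/N.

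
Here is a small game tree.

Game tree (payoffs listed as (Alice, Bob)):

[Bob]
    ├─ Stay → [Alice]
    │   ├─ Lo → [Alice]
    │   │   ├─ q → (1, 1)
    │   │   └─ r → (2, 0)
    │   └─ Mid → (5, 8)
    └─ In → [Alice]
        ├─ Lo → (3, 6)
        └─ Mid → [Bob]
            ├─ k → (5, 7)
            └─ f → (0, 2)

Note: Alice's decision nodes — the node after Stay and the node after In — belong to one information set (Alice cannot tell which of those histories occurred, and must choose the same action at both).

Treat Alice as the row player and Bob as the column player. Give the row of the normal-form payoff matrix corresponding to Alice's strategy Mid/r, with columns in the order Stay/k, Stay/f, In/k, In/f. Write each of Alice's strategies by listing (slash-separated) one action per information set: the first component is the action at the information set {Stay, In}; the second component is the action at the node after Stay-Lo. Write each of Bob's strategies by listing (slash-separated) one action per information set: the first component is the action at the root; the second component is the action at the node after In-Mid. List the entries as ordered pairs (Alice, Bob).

(5,8) (5,8) (5,7) (0,2)

vs Stay/k: Bob plays Stay → Alice plays Mid at [Stay] → (5, 8)
vs Stay/f: Bob plays Stay → Alice plays Mid at [Stay] → (5, 8)
vs In/k: Bob plays In → Alice plays Mid at [In] → Bob plays k at [In-Mid] → (5, 7)
vs In/f: Bob plays In → Alice plays Mid at [In] → Bob plays f at [In-Mid] → (0, 2)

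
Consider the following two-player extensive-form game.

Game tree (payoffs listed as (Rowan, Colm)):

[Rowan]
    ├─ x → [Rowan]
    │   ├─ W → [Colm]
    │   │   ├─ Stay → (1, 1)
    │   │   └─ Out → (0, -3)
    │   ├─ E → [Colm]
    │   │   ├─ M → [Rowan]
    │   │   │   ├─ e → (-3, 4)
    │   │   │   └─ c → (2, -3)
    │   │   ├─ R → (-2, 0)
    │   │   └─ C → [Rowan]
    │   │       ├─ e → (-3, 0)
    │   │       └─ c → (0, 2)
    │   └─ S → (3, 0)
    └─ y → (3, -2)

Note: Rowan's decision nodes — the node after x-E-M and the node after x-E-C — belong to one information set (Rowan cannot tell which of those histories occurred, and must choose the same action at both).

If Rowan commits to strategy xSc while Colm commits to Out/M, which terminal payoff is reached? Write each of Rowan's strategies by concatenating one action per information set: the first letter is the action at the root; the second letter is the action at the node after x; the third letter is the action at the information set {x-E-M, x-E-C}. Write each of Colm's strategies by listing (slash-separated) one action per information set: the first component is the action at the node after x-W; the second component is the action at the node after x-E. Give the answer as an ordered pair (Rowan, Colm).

(3, 0)

Trace the play path from the root:
  Rowan plays x
  Rowan plays S at [x]
→ terminal payoff (3, 0).
(Rowan's choice at the information set {x-E-M, x-E-C} is never reached on this path, so it doesn't affect the outcome.)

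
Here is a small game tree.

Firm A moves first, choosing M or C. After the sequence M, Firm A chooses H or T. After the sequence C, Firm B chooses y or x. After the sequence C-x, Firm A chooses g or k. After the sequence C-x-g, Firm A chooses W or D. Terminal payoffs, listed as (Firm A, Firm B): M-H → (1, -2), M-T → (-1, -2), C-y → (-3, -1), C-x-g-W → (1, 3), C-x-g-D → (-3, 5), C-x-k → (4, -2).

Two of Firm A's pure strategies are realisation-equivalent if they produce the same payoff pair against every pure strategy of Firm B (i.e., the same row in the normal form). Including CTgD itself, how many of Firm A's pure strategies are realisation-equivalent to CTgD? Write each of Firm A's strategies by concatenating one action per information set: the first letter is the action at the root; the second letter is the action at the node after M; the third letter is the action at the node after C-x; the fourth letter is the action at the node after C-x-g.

2

Row for CTgD (columns y, x): (-3,-1) (-3,5).
Under CTgD, Firm A's choice at the node after M can never be reached regardless of what Firm B does, so varying those choices leaves every outcome unchanged.
Holding the reachable choices fixed and varying the unreachable one freely already gives 2 equivalent strategies.
No other strategy reproduces this row, so those 2 are the full class: CHgD, CTgD.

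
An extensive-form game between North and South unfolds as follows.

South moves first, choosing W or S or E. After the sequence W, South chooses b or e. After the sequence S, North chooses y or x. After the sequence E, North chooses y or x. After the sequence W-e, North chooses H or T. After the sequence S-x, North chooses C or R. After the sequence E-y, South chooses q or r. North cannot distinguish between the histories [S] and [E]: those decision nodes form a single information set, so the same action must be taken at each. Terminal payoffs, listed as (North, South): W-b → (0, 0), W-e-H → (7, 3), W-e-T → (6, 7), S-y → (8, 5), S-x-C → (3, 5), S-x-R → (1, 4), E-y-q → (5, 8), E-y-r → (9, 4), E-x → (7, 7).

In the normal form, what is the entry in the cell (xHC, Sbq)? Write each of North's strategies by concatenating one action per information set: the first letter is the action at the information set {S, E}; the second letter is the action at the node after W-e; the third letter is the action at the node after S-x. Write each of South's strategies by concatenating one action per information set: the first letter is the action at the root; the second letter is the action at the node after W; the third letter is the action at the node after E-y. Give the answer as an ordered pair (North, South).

Trace the play path from the root:
  South plays S
  North plays x at [S]
  North plays C at [S-x]
→ terminal payoff (3, 5).
(North's choice at the node after W-e is never reached on this path, so it doesn't affect the outcome.)

(3, 5)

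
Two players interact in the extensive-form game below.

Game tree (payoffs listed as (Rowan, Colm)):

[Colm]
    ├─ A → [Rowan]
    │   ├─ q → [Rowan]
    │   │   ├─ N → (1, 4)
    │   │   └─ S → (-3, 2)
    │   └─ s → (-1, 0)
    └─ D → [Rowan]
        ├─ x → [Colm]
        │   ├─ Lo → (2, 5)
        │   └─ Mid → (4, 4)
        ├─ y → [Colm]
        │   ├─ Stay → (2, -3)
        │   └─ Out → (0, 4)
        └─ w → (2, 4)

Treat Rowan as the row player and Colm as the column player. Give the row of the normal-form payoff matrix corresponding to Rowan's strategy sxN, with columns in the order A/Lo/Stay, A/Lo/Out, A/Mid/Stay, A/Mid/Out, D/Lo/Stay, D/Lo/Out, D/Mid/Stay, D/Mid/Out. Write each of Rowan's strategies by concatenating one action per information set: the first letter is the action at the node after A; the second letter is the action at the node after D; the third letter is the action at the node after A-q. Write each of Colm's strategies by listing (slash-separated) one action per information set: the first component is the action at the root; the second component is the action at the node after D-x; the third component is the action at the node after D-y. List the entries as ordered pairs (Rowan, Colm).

(-1,0) (-1,0) (-1,0) (-1,0) (2,5) (2,5) (4,4) (4,4)

vs A/Lo/Stay: Colm plays A → Rowan plays s at [A] → (-1, 0)
vs A/Lo/Out: Colm plays A → Rowan plays s at [A] → (-1, 0)
vs A/Mid/Stay: Colm plays A → Rowan plays s at [A] → (-1, 0)
vs A/Mid/Out: Colm plays A → Rowan plays s at [A] → (-1, 0)
vs D/Lo/Stay: Colm plays D → Rowan plays x at [D] → Colm plays Lo at [D-x] → (2, 5)
vs D/Lo/Out: Colm plays D → Rowan plays x at [D] → Colm plays Lo at [D-x] → (2, 5)
vs D/Mid/Stay: Colm plays D → Rowan plays x at [D] → Colm plays Mid at [D-x] → (4, 4)
vs D/Mid/Out: Colm plays D → Rowan plays x at [D] → Colm plays Mid at [D-x] → (4, 4)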